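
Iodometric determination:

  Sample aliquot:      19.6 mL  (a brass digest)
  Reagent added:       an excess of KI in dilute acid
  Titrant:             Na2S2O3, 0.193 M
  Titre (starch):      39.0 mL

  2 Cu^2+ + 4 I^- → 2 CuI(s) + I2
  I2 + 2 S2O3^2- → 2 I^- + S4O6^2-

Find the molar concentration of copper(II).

n(S2O3^2-) = 0.0390 × 0.193 = 7.53 × 10^-3 mol
n(I2) = n(S2O3^2-)/2 = 3.76 × 10^-3 mol
From the 2:1 ratio, n(Cu2+) in the aliquot = 2/1 × 3.76 × 10^-3 = 7.53 × 10^-3 mol
[Cu2+] = 7.53 × 10^-3 / 0.0196 = 0.384 mol/L

0.384 M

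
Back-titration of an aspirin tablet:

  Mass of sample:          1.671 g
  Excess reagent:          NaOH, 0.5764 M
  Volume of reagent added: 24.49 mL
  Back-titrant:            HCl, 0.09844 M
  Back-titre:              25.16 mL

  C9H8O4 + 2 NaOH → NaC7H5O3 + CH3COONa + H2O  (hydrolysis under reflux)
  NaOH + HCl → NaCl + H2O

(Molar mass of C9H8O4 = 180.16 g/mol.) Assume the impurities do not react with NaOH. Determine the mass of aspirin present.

n(NaOH) added = 0.02449 × 0.5764 = 0.01412 mol
n(HCl) used in back-titration = 0.02516 × 0.09844 = 2.477 × 10^-3 mol
n(NaOH) left over = 2.477 × 10^-3 mol (1:1 ratio)
n(NaOH) consumed by analyte = 0.01412 − 2.477 × 10^-3 = 0.01164 mol
From the 1:2 ratio, n(C9H8O4) = 1/2 × 0.01164 = 5.820 × 10^-3 mol
mass of C9H8O4 = 5.820 × 10^-3 × 180.16 = 1.048 g

1.048 g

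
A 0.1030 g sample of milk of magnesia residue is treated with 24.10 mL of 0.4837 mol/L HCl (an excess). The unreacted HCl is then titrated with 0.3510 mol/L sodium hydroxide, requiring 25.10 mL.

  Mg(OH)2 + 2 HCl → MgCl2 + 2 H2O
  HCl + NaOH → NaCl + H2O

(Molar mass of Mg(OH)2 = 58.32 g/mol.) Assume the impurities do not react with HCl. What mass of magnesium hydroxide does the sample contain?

n(HCl) added = 0.02410 × 0.4837 = 0.01166 mol
n(NaOH) used in back-titration = 0.02510 × 0.3510 = 8.810 × 10^-3 mol
n(HCl) left over = 8.810 × 10^-3 mol (1:1 ratio)
n(HCl) consumed by analyte = 0.01166 − 8.810 × 10^-3 = 2.847 × 10^-3 mol
From the 1:2 ratio, n(Mg(OH)2) = 1/2 × 2.847 × 10^-3 = 1.424 × 10^-3 mol
mass of Mg(OH)2 = 1.424 × 10^-3 × 58.32 = 0.08302 g

0.08302 g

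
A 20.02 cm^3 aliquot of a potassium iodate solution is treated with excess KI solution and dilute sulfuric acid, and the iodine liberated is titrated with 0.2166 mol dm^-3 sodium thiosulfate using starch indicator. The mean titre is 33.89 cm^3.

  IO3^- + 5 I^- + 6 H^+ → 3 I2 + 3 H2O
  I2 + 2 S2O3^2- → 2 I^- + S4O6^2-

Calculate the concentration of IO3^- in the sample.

0.06111 mol/L

n(S2O3^2-) = 0.03389 × 0.2166 = 7.341 × 10^-3 mol
n(I2) = n(S2O3^2-)/2 = 3.670 × 10^-3 mol
From the 1:3 ratio, n(IO3^-) in the aliquot = 1/3 × 3.670 × 10^-3 = 1.223 × 10^-3 mol
[IO3^-] = 1.223 × 10^-3 / 0.02002 = 0.06111 mol/L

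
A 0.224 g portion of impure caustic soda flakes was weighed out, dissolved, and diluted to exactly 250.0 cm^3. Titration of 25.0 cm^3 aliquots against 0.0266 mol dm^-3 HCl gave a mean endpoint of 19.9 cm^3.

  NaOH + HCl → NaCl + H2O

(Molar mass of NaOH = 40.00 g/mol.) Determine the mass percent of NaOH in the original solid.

n(HCl) per titration = 0.0199 × 0.0266 = 5.29 × 10^-4 mol
n(NaOH) in each aliquot = 5.29 × 10^-4 mol (1:1 ratio)
n(NaOH) in the whole flask = 5.29 × 10^-4 × 250.0/25.0 = 5.29 × 10^-3 mol
mass of NaOH = 5.29 × 10^-3 × 40.00 = 0.212 g
% NaOH = 0.212 / 0.224 × 100 = 94.5 %

94.5 %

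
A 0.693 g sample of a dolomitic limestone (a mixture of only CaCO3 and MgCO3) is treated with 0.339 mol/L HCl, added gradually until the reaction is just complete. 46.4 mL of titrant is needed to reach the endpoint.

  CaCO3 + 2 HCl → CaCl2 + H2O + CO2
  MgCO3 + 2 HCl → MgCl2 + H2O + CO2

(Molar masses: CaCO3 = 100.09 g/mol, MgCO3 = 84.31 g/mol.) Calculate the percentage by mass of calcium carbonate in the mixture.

27.4 %

n(HCl) = 0.0464 × 0.339 = 0.0157 mol
Let x = n(CaCO3), y = n(MgCO3).
Titrant: 2x + 2y = 0.0157;  mass: 100.09x + 84.31y = 0.693
Solving, x = 1.90 × 10^-3 mol, y = 5.97 × 10^-3 mol
mass of CaCO3 = 1.90 × 10^-3 × 100.09 = 0.190 g
% CaCO3 = 0.190 / 0.693 × 100 = 27.4 %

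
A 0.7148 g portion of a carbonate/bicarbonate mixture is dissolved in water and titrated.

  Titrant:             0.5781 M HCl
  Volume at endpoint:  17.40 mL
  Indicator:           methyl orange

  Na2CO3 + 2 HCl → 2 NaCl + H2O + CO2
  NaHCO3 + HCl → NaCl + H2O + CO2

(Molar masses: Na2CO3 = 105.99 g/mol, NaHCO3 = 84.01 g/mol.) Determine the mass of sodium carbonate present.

0.2226 g

n(HCl) = 0.01740 × 0.5781 = 0.01006 mol
Let x = n(Na2CO3), y = n(NaHCO3).
Titrant: 2x + 1y = 0.01006;  mass: 105.99x + 84.01y = 0.7148
Solving, x = 2.100 × 10^-3 mol, y = 5.859 × 10^-3 mol
mass of Na2CO3 = 2.100 × 10^-3 × 105.99 = 0.2226 g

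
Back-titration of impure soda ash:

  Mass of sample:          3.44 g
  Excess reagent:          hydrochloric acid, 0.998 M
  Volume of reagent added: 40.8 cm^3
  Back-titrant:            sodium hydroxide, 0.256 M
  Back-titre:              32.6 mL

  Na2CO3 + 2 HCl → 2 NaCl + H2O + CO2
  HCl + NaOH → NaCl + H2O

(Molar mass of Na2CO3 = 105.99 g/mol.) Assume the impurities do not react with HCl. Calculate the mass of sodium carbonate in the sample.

1.72 g

n(HCl) added = 0.0408 × 0.998 = 0.0407 mol
n(NaOH) used in back-titration = 0.0326 × 0.256 = 8.35 × 10^-3 mol
n(HCl) left over = 8.35 × 10^-3 mol (1:1 ratio)
n(HCl) consumed by analyte = 0.0407 − 8.35 × 10^-3 = 0.0324 mol
From the 1:2 ratio, n(Na2CO3) = 1/2 × 0.0324 = 0.0162 mol
mass of Na2CO3 = 0.0162 × 105.99 = 1.72 g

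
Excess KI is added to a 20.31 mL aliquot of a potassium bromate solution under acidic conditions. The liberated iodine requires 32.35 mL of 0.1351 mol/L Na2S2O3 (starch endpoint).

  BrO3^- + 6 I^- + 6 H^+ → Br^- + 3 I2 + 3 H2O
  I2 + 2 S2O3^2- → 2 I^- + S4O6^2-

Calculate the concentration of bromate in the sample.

0.03586 mol/L

n(S2O3^2-) = 0.03235 × 0.1351 = 4.370 × 10^-3 mol
n(I2) = n(S2O3^2-)/2 = 2.185 × 10^-3 mol
From the 1:3 ratio, n(BrO3^-) in the aliquot = 1/3 × 2.185 × 10^-3 = 7.284 × 10^-4 mol
[BrO3^-] = 7.284 × 10^-4 / 0.02031 = 0.03586 mol/L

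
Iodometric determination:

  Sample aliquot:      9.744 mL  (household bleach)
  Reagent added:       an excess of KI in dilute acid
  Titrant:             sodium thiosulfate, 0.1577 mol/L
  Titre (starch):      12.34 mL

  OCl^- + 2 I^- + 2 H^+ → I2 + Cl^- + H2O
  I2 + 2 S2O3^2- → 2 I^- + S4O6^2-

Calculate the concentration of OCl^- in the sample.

n(S2O3^2-) = 0.01234 × 0.1577 = 1.946 × 10^-3 mol
n(I2) = n(S2O3^2-)/2 = 9.730 × 10^-4 mol
n(OCl^-) in the aliquot = 9.730 × 10^-4 mol (1:1 ratio)
[OCl^-] = 9.730 × 10^-4 / 0.009744 = 0.09986 mol/L

0.09986 mol/L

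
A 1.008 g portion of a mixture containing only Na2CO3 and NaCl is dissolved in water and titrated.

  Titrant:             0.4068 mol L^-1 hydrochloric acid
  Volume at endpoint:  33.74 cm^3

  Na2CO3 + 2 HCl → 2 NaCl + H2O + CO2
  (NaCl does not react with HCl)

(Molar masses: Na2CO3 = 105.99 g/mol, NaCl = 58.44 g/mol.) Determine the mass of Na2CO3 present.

n(HCl) = 0.03374 × 0.4068 = 0.01373 mol
Let x = n(Na2CO3), y = n(NaCl).
Titrant: 2x = 0.01373;  mass: 105.99x + 58.44y = 1.008
Solving, x = 6.863 × 10^-3 mol, y = 4.802 × 10^-3 mol
mass of Na2CO3 = 6.863 × 10^-3 × 105.99 = 0.7274 g

0.7274 g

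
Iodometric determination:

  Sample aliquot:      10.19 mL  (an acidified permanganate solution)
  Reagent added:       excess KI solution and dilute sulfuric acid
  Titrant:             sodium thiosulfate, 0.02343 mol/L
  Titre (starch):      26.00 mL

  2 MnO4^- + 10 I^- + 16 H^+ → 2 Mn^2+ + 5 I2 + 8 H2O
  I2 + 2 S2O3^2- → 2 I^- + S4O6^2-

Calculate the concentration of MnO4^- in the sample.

0.01196 mol/L

n(S2O3^2-) = 0.02600 × 0.02343 = 6.092 × 10^-4 mol
n(I2) = n(S2O3^2-)/2 = 3.046 × 10^-4 mol
From the 2:5 ratio, n(MnO4^-) in the aliquot = 2/5 × 3.046 × 10^-4 = 1.218 × 10^-4 mol
[MnO4^-] = 1.218 × 10^-4 / 0.01019 = 0.01196 mol/L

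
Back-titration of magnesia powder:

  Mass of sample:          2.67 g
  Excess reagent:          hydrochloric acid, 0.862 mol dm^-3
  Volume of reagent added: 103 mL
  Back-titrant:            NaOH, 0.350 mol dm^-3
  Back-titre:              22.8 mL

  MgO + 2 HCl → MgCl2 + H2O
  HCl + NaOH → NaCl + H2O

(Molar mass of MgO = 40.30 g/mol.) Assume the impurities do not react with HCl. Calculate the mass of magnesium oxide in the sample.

n(HCl) added = 0.103 × 0.862 = 0.0888 mol
n(NaOH) used in back-titration = 0.0228 × 0.350 = 7.98 × 10^-3 mol
n(HCl) left over = 7.98 × 10^-3 mol (1:1 ratio)
n(HCl) consumed by analyte = 0.0888 − 7.98 × 10^-3 = 0.0808 mol
From the 1:2 ratio, n(MgO) = 1/2 × 0.0808 = 0.0404 mol
mass of MgO = 0.0404 × 40.30 = 1.63 g

1.63 g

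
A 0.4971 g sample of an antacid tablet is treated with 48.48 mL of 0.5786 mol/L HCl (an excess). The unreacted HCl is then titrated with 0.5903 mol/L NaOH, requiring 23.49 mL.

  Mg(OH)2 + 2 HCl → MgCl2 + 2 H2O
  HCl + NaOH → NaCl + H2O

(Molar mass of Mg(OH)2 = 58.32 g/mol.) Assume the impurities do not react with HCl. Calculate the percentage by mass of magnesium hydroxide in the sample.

n(HCl) added = 0.04848 × 0.5786 = 0.02805 mol
n(NaOH) used in back-titration = 0.02349 × 0.5903 = 0.01387 mol
n(HCl) left over = 0.01387 mol (1:1 ratio)
n(HCl) consumed by analyte = 0.02805 − 0.01387 = 0.01418 mol
From the 1:2 ratio, n(Mg(OH)2) = 1/2 × 0.01418 = 7.092 × 10^-3 mol
mass of Mg(OH)2 = 7.092 × 10^-3 × 58.32 = 0.4136 g
% Mg(OH)2 = 0.4136 / 0.4971 × 100 = 83.21 %

83.21 %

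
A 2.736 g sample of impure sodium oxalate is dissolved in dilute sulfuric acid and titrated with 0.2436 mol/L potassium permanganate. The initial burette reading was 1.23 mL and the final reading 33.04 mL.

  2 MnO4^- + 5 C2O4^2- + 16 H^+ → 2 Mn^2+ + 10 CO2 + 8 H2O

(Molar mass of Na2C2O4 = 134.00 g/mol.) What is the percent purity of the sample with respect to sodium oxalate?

n(KMnO4) = 0.03181 L × 0.2436 mol/L = 7.749 × 10^-3 mol
From the 5:2 ratio, n(Na2C2O4) = 5/2 × 7.749 × 10^-3 = 0.01937 mol
mass of Na2C2O4 = 0.01937 × 134.00 g/mol = 2.596 g
% Na2C2O4 = 2.596 / 2.736 × 100 = 94.88 %

94.88 %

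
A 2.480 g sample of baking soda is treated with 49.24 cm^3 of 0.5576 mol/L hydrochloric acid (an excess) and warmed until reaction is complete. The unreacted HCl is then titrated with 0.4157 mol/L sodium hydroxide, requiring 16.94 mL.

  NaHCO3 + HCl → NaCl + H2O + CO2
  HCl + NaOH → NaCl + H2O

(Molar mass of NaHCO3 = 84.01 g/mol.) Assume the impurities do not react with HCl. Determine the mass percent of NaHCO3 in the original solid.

69.15 %

n(HCl) added = 0.04924 × 0.5576 = 0.02746 mol
n(NaOH) used in back-titration = 0.01694 × 0.4157 = 7.042 × 10^-3 mol
n(HCl) left over = 7.042 × 10^-3 mol (1:1 ratio)
n(HCl) consumed by analyte = 0.02746 − 7.042 × 10^-3 = 0.02041 mol
n(NaHCO3) = 0.02041 mol (1:1 ratio)
mass of NaHCO3 = 0.02041 × 84.01 = 1.715 g
% NaHCO3 = 1.715 / 2.480 × 100 = 69.15 %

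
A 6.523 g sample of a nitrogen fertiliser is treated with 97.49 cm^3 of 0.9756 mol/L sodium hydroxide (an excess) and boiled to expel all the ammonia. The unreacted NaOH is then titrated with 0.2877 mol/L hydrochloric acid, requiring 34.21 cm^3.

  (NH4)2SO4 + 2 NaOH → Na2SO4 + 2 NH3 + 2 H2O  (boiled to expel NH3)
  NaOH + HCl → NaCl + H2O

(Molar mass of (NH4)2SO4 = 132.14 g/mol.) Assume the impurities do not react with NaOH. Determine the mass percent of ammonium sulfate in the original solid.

86.37 %

n(NaOH) added = 0.09749 × 0.9756 = 0.09511 mol
n(HCl) used in back-titration = 0.03421 × 0.2877 = 9.842 × 10^-3 mol
n(NaOH) left over = 9.842 × 10^-3 mol (1:1 ratio)
n(NaOH) consumed by analyte = 0.09511 − 9.842 × 10^-3 = 0.08527 mol
From the 1:2 ratio, n((NH4)2SO4) = 1/2 × 0.08527 = 0.04263 mol
mass of (NH4)2SO4 = 0.04263 × 132.14 = 5.634 g
% (NH4)2SO4 = 5.634 / 6.523 × 100 = 86.37 %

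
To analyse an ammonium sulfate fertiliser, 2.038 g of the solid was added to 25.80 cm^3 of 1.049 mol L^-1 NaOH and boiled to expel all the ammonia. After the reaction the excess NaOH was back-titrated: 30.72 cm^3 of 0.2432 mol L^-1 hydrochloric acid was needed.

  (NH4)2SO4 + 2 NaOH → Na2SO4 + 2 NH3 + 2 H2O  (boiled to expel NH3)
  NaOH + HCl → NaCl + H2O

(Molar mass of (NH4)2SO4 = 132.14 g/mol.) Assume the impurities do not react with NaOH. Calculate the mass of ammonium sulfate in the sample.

1.295 g

n(NaOH) added = 0.02580 × 1.049 = 0.02706 mol
n(HCl) used in back-titration = 0.03072 × 0.2432 = 7.471 × 10^-3 mol
n(NaOH) left over = 7.471 × 10^-3 mol (1:1 ratio)
n(NaOH) consumed by analyte = 0.02706 − 7.471 × 10^-3 = 0.01959 mol
From the 1:2 ratio, n((NH4)2SO4) = 1/2 × 0.01959 = 9.797 × 10^-3 mol
mass of (NH4)2SO4 = 9.797 × 10^-3 × 132.14 = 1.295 g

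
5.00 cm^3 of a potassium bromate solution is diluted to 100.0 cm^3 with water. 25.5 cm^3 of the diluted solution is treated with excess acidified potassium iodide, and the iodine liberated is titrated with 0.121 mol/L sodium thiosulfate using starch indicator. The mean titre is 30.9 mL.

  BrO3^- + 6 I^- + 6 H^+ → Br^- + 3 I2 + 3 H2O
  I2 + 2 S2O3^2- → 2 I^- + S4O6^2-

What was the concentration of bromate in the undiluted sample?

0.489 mol/L

n(S2O3^2-) = 0.0309 × 0.121 = 3.74 × 10^-3 mol
n(I2) = n(S2O3^2-)/2 = 1.87 × 10^-3 mol
From the 1:3 ratio, n(BrO3^-) in the aliquot = 1/3 × 1.87 × 10^-3 = 6.23 × 10^-4 mol
[BrO3^-]_dilute = 6.23 × 10^-4 / 0.0255 = 0.0244 mol/L
[BrO3^-]_original = 0.0244 × 100.0/5.00 = 0.489 mol/L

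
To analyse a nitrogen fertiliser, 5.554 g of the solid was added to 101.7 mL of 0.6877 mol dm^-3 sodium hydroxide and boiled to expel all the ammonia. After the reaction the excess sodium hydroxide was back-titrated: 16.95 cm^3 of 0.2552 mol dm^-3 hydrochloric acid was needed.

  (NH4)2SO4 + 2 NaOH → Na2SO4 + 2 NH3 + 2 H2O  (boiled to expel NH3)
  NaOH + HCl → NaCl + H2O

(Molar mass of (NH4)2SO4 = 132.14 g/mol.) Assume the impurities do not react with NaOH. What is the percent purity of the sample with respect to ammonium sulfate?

n(NaOH) added = 0.1017 × 0.6877 = 0.06994 mol
n(HCl) used in back-titration = 0.01695 × 0.2552 = 4.326 × 10^-3 mol
n(NaOH) left over = 4.326 × 10^-3 mol (1:1 ratio)
n(NaOH) consumed by analyte = 0.06994 − 4.326 × 10^-3 = 0.06561 mol
From the 1:2 ratio, n((NH4)2SO4) = 1/2 × 0.06561 = 0.03281 mol
mass of (NH4)2SO4 = 0.03281 × 132.14 = 4.335 g
% (NH4)2SO4 = 4.335 / 5.554 × 100 = 78.05 %

78.05 %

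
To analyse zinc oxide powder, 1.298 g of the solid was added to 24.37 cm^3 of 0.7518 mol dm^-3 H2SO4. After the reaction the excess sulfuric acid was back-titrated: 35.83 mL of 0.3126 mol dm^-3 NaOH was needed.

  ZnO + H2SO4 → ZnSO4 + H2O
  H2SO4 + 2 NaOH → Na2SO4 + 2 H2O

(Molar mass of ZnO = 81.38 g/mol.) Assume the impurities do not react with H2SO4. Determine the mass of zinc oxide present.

n(H2SO4) added = 0.02437 × 0.7518 = 0.01832 mol
n(NaOH) used in back-titration = 0.03583 × 0.3126 = 0.01120 mol
From the 1:2 ratio, n(H2SO4) left over = 1/2 × 0.01120 = 5.600 × 10^-3 mol
n(H2SO4) consumed by analyte = 0.01832 − 5.600 × 10^-3 = 0.01272 mol
n(ZnO) = 0.01272 mol (1:1 ratio)
mass of ZnO = 0.01272 × 81.38 = 1.035 g

1.035 g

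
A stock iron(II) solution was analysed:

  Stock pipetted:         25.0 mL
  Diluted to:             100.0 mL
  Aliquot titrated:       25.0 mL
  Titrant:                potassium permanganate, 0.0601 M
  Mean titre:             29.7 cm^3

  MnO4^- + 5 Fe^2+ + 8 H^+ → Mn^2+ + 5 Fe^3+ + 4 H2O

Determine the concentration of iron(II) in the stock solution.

n(KMnO4) = 0.0297 × 0.0601 = 1.78 × 10^-3 mol
From the 5:1 ratio, n(Fe2+) in the aliquot = 5/1 × 1.78 × 10^-3 = 8.92 × 10^-3 mol
[Fe2+]_dilute = 8.92 × 10^-3 / 0.0250 = 0.357 mol/L
Dilution factor = 100.0 / 25.0 = 4.000
[Fe2+]_stock = 0.357 × 4.000 = 1.43 mol/L

1.43 M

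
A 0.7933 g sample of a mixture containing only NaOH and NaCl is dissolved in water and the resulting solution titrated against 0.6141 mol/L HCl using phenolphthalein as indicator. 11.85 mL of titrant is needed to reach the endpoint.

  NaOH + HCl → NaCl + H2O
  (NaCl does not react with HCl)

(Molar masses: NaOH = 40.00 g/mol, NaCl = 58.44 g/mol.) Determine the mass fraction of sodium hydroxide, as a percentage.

36.69 %

n(HCl) = 0.01185 × 0.6141 = 7.277 × 10^-3 mol
Let x = n(NaOH), y = n(NaCl).
Titrant: 1x = 7.277 × 10^-3;  mass: 40.00x + 58.44y = 0.7933
Solving, x = 7.277 × 10^-3 mol, y = 8.594 × 10^-3 mol
mass of NaOH = 7.277 × 10^-3 × 40.00 = 0.2911 g
% NaOH = 0.2911 / 0.7933 × 100 = 36.69 %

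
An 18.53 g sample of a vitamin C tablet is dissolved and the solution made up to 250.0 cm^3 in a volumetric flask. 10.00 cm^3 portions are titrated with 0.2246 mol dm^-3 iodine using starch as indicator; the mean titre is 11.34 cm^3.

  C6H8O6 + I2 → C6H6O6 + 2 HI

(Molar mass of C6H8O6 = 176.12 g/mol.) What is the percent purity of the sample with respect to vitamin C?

n(I2) per titration = 0.01134 × 0.2246 = 2.547 × 10^-3 mol
n(C6H8O6) in each aliquot = 2.547 × 10^-3 mol (1:1 ratio)
n(C6H8O6) in the whole flask = 2.547 × 10^-3 × 250.0/10.00 = 0.06367 mol
mass of C6H8O6 = 0.06367 × 176.12 = 11.21 g
% C6H8O6 = 11.21 / 18.53 × 100 = 60.52 %

60.52 %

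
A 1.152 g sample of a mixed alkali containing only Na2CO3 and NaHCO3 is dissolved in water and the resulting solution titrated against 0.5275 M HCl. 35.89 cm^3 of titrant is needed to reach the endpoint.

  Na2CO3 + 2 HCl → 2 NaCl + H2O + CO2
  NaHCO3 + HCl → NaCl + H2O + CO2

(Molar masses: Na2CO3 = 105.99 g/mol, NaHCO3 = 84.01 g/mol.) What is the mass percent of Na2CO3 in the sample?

n(HCl) = 0.03589 × 0.5275 = 0.01893 mol
Let x = n(Na2CO3), y = n(NaHCO3).
Titrant: 2x + 1y = 0.01893;  mass: 105.99x + 84.01y = 1.152
Solving, x = 7.069 × 10^-3 mol, y = 4.794 × 10^-3 mol
mass of Na2CO3 = 7.069 × 10^-3 × 105.99 = 0.7492 g
% Na2CO3 = 0.7492 / 1.152 × 100 = 65.04 %

65.04 %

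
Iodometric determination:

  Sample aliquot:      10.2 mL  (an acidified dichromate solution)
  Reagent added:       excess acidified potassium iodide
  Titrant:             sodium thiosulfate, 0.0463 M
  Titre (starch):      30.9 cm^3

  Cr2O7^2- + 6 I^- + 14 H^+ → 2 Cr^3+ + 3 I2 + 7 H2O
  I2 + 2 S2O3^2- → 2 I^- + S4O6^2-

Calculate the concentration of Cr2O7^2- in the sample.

n(S2O3^2-) = 0.0309 × 0.0463 = 1.43 × 10^-3 mol
n(I2) = n(S2O3^2-)/2 = 7.15 × 10^-4 mol
From the 1:3 ratio, n(Cr2O7^2-) in the aliquot = 1/3 × 7.15 × 10^-4 = 2.38 × 10^-4 mol
[Cr2O7^2-] = 2.38 × 10^-4 / 0.0102 = 0.0234 mol/L

0.0234 M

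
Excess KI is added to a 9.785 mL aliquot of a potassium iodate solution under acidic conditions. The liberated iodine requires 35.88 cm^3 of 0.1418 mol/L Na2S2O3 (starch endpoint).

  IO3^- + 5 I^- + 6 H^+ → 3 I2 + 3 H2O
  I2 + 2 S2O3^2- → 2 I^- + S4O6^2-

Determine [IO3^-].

n(S2O3^2-) = 0.03588 × 0.1418 = 5.088 × 10^-3 mol
n(I2) = n(S2O3^2-)/2 = 2.544 × 10^-3 mol
From the 1:3 ratio, n(IO3^-) in the aliquot = 1/3 × 2.544 × 10^-3 = 8.480 × 10^-4 mol
[IO3^-] = 8.480 × 10^-4 / 0.009785 = 0.08666 mol/L

0.08666 mol/L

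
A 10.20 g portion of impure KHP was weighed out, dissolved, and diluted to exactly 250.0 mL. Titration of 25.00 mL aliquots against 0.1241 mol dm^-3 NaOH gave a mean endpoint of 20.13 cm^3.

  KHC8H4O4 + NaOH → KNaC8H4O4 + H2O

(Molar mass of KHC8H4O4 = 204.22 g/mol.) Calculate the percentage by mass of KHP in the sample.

50.02 %

n(NaOH) per titration = 0.02013 × 0.1241 = 2.498 × 10^-3 mol
n(KHC8H4O4) in each aliquot = 2.498 × 10^-3 mol (1:1 ratio)
n(KHC8H4O4) in the whole flask = 2.498 × 10^-3 × 250.0/25.00 = 0.02498 mol
mass of KHC8H4O4 = 0.02498 × 204.22 = 5.102 g
% KHC8H4O4 = 5.102 / 10.20 × 100 = 50.02 %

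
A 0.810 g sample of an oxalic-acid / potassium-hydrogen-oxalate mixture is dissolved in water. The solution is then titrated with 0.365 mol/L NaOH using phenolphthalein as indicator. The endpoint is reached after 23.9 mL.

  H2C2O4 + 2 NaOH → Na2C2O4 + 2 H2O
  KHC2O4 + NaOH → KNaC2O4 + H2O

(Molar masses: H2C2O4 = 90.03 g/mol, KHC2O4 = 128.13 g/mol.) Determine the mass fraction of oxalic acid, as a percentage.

20.6 %

n(NaOH) = 0.0239 × 0.365 = 8.72 × 10^-3 mol
Let x = n(H2C2O4), y = n(KHC2O4).
Titrant: 2x + 1y = 8.72 × 10^-3;  mass: 90.03x + 128.13y = 0.810
Solving, x = 1.85 × 10^-3 mol, y = 5.02 × 10^-3 mol
mass of H2C2O4 = 1.85 × 10^-3 × 90.03 = 0.167 g
% H2C2O4 = 0.167 / 0.810 × 100 = 20.6 %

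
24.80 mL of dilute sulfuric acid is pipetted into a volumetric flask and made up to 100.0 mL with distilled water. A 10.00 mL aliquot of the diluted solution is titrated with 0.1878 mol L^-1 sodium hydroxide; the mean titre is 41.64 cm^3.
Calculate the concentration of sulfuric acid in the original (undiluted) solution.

1.577 mol/L

H2SO4 + 2 NaOH → Na2SO4 + 2 H2O
n(NaOH) = 0.04164 × 0.1878 = 7.820 × 10^-3 mol
From the 1:2 ratio, n(H2SO4) in the aliquot = 1/2 × 7.820 × 10^-3 = 3.910 × 10^-3 mol
[H2SO4]_dilute = 3.910 × 10^-3 / 0.01000 = 0.3910 mol/L
Dilution factor = 100.0 / 24.80 = 4.032
[H2SO4]_stock = 0.3910 × 4.032 = 1.577 mol/L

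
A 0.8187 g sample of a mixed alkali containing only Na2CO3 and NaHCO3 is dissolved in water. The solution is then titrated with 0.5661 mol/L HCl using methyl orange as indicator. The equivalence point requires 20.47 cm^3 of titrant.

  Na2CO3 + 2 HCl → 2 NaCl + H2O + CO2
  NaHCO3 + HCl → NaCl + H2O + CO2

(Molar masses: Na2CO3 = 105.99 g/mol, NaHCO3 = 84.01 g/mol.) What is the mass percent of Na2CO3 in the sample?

32.31 %

n(HCl) = 0.02047 × 0.5661 = 0.01159 mol
Let x = n(Na2CO3), y = n(NaHCO3).
Titrant: 2x + 1y = 0.01159;  mass: 105.99x + 84.01y = 0.8187
Solving, x = 2.496 × 10^-3 mol, y = 6.596 × 10^-3 mol
mass of Na2CO3 = 2.496 × 10^-3 × 105.99 = 0.2645 g
% Na2CO3 = 0.2645 / 0.8187 × 100 = 32.31 %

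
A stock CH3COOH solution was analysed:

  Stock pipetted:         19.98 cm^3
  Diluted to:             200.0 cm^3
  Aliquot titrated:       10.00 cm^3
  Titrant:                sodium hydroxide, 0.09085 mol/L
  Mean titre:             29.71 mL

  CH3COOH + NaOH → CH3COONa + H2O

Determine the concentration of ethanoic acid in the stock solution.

2.702 mol/L

n(NaOH) = 0.02971 × 0.09085 = 2.699 × 10^-3 mol
n(CH3COOH) in the aliquot = 2.699 × 10^-3 mol (1:1 ratio)
[CH3COOH]_dilute = 2.699 × 10^-3 / 0.01000 = 0.2699 mol/L
Dilution factor = 200.0 / 19.98 = 10.01
[CH3COOH]_stock = 0.2699 × 10.01 = 2.702 mol/L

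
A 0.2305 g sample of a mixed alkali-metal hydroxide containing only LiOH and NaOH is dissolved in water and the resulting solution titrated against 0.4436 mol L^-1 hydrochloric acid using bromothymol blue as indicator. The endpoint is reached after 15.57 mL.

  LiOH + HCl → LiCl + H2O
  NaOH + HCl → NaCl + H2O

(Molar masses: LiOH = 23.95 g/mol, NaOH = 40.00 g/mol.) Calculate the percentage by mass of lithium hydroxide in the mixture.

n(HCl) = 0.01557 × 0.4436 = 6.907 × 10^-3 mol
Let x = n(LiOH), y = n(NaOH).
Titrant: 1x + 1y = 6.907 × 10^-3;  mass: 23.95x + 40.00y = 0.2305
Solving, x = 2.852 × 10^-3 mol, y = 4.055 × 10^-3 mol
mass of LiOH = 2.852 × 10^-3 × 23.95 = 0.06830 g
% LiOH = 0.06830 / 0.2305 × 100 = 29.63 %

29.63 %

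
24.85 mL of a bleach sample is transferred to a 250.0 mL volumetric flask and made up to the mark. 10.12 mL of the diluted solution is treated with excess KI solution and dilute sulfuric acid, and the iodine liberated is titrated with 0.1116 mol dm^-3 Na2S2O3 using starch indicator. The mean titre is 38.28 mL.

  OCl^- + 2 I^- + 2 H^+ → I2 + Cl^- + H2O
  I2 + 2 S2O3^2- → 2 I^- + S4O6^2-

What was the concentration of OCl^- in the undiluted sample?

2.123 mol/L

n(S2O3^2-) = 0.03828 × 0.1116 = 4.272 × 10^-3 mol
n(I2) = n(S2O3^2-)/2 = 2.136 × 10^-3 mol
n(OCl^-) in the aliquot = 2.136 × 10^-3 mol (1:1 ratio)
[OCl^-]_dilute = 2.136 × 10^-3 / 0.01012 = 0.2111 mol/L
[OCl^-]_original = 0.2111 × 250.0/24.85 = 2.123 mol/L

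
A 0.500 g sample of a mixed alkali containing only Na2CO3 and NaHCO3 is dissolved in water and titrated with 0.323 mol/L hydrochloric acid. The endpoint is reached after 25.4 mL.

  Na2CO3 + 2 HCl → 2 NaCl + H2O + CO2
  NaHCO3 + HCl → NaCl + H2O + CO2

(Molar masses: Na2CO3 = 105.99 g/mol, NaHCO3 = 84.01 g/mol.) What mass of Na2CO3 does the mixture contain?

0.323 g

n(HCl) = 0.0254 × 0.323 = 8.20 × 10^-3 mol
Let x = n(Na2CO3), y = n(NaHCO3).
Titrant: 2x + 1y = 8.20 × 10^-3;  mass: 105.99x + 84.01y = 0.500
Solving, x = 3.05 × 10^-3 mol, y = 2.10 × 10^-3 mol
mass of Na2CO3 = 3.05 × 10^-3 × 105.99 = 0.323 g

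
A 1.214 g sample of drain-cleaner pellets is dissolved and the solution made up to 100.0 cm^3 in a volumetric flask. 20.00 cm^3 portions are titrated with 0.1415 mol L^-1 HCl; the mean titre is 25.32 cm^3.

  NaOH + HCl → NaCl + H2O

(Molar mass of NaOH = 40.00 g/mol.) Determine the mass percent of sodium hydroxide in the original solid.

n(HCl) per titration = 0.02532 × 0.1415 = 3.583 × 10^-3 mol
n(NaOH) in each aliquot = 3.583 × 10^-3 mol (1:1 ratio)
n(NaOH) in the whole flask = 3.583 × 10^-3 × 100.0/20.00 = 0.01791 mol
mass of NaOH = 0.01791 × 40.00 = 0.7166 g
% NaOH = 0.7166 / 1.214 × 100 = 59.02 %

59.02 %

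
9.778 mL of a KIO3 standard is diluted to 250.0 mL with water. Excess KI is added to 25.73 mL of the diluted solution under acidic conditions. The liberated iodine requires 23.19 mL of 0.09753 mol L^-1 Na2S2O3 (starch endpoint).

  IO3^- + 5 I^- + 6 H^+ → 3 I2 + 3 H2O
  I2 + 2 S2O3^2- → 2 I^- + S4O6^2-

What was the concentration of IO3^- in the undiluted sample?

n(S2O3^2-) = 0.02319 × 0.09753 = 2.262 × 10^-3 mol
n(I2) = n(S2O3^2-)/2 = 1.131 × 10^-3 mol
From the 1:3 ratio, n(IO3^-) in the aliquot = 1/3 × 1.131 × 10^-3 = 3.770 × 10^-4 mol
[IO3^-]_dilute = 3.770 × 10^-4 / 0.02573 = 0.01465 mol/L
[IO3^-]_original = 0.01465 × 250.0/9.778 = 0.3746 mol/L

0.3746 mol/L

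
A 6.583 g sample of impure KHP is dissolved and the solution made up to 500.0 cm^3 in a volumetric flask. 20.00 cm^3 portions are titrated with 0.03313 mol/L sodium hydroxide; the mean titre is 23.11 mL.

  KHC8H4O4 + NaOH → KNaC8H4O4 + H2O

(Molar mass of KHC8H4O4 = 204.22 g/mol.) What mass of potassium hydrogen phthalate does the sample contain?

n(NaOH) per titration = 0.02311 × 0.03313 = 7.656 × 10^-4 mol
n(KHC8H4O4) in each aliquot = 7.656 × 10^-4 mol (1:1 ratio)
n(KHC8H4O4) in the whole flask = 7.656 × 10^-4 × 500.0/20.00 = 0.01914 mol
mass of KHC8H4O4 = 0.01914 × 204.22 = 3.909 g

3.909 g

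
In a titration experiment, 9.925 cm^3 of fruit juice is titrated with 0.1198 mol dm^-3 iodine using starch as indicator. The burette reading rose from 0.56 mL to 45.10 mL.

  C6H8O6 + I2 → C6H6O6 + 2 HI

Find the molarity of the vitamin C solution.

n(I2) = 0.04454 L × 0.1198 mol/L = 5.336 × 10^-3 mol
n(C6H8O6) = 5.336 × 10^-3 mol (1:1 mole ratio)
[C6H8O6] = 5.336 × 10^-3 mol / 0.009925 L = 0.5376 mol/L

0.5376 mol/L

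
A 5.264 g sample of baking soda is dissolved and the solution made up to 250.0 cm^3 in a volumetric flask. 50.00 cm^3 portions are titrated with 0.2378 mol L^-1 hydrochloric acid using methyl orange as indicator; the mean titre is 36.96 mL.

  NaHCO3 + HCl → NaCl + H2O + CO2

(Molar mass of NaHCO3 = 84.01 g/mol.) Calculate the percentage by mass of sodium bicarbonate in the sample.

70.13 %

n(HCl) per titration = 0.03696 × 0.2378 = 8.789 × 10^-3 mol
n(NaHCO3) in each aliquot = 8.789 × 10^-3 mol (1:1 ratio)
n(NaHCO3) in the whole flask = 8.789 × 10^-3 × 250.0/50.00 = 0.04395 mol
mass of NaHCO3 = 0.04395 × 84.01 = 3.692 g
% NaHCO3 = 3.692 / 5.264 × 100 = 70.13 %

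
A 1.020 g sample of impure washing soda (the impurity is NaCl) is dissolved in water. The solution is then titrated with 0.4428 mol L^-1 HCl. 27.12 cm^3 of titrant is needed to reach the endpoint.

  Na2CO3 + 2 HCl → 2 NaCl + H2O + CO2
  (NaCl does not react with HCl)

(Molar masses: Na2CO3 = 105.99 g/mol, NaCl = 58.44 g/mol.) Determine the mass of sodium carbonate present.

0.6364 g

n(HCl) = 0.02712 × 0.4428 = 0.01201 mol
Let x = n(Na2CO3), y = n(NaCl).
Titrant: 2x = 0.01201;  mass: 105.99x + 58.44y = 1.020
Solving, x = 6.004 × 10^-3 mol, y = 6.564 × 10^-3 mol
mass of Na2CO3 = 6.004 × 10^-3 × 105.99 = 0.6364 g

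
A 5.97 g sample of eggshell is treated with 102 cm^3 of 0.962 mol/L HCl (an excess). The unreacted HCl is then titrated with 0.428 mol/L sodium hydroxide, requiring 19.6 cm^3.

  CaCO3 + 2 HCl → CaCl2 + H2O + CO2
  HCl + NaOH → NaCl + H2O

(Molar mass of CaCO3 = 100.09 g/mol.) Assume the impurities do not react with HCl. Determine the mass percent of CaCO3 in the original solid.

n(HCl) added = 0.102 × 0.962 = 0.0981 mol
n(NaOH) used in back-titration = 0.0196 × 0.428 = 8.39 × 10^-3 mol
n(HCl) left over = 8.39 × 10^-3 mol (1:1 ratio)
n(HCl) consumed by analyte = 0.0981 − 8.39 × 10^-3 = 0.0897 mol
From the 1:2 ratio, n(CaCO3) = 1/2 × 0.0897 = 0.0449 mol
mass of CaCO3 = 0.0449 × 100.09 = 4.49 g
% CaCO3 = 4.49 / 5.97 × 100 = 75.2 %

75.2 %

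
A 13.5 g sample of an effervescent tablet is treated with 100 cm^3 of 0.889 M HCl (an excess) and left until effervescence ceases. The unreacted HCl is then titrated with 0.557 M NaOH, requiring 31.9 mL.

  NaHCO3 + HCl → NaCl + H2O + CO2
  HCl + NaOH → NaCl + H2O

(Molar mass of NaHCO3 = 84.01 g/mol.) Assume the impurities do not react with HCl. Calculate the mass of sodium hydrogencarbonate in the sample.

n(HCl) added = 0.100 × 0.889 = 0.0889 mol
n(NaOH) used in back-titration = 0.0319 × 0.557 = 0.0178 mol
n(HCl) left over = 0.0178 mol (1:1 ratio)
n(HCl) consumed by analyte = 0.0889 − 0.0178 = 0.0711 mol
n(NaHCO3) = 0.0711 mol (1:1 ratio)
mass of NaHCO3 = 0.0711 × 84.01 = 5.98 g

5.98 g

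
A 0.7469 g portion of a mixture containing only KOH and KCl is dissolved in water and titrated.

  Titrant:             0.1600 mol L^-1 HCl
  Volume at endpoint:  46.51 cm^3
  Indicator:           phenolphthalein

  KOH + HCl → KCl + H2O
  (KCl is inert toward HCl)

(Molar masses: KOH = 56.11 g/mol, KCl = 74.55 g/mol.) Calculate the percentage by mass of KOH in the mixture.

55.90 %

n(HCl) = 0.04651 × 0.1600 = 7.442 × 10^-3 mol
Let x = n(KOH), y = n(KCl).
Titrant: 1x = 7.442 × 10^-3;  mass: 56.11x + 74.55y = 0.7469
Solving, x = 7.442 × 10^-3 mol, y = 4.418 × 10^-3 mol
mass of KOH = 7.442 × 10^-3 × 56.11 = 0.4175 g
% KOH = 0.4175 / 0.7469 × 100 = 55.90 %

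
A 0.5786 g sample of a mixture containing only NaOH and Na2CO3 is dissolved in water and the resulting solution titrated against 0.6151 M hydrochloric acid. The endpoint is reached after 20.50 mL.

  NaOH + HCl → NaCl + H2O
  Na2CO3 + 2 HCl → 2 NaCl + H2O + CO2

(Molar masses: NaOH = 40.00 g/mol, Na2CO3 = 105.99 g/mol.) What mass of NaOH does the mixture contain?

n(HCl) = 0.02050 × 0.6151 = 0.01261 mol
Let x = n(NaOH), y = n(Na2CO3).
Titrant: 1x + 2y = 0.01261;  mass: 40.00x + 105.99y = 0.5786
Solving, x = 6.898 × 10^-3 mol, y = 2.856 × 10^-3 mol
mass of NaOH = 6.898 × 10^-3 × 40.00 = 0.2759 g

0.2759 g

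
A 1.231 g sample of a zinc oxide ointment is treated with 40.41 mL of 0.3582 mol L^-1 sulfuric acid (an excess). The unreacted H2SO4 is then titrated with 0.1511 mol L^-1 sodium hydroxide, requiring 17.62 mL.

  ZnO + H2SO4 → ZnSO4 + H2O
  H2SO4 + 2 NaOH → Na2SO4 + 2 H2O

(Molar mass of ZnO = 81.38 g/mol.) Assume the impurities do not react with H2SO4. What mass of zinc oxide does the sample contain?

n(H2SO4) added = 0.04041 × 0.3582 = 0.01447 mol
n(NaOH) used in back-titration = 0.01762 × 0.1511 = 2.662 × 10^-3 mol
From the 1:2 ratio, n(H2SO4) left over = 1/2 × 2.662 × 10^-3 = 1.331 × 10^-3 mol
n(H2SO4) consumed by analyte = 0.01447 − 1.331 × 10^-3 = 0.01314 mol
n(ZnO) = 0.01314 mol (1:1 ratio)
mass of ZnO = 0.01314 × 81.38 = 1.070 g

1.070 g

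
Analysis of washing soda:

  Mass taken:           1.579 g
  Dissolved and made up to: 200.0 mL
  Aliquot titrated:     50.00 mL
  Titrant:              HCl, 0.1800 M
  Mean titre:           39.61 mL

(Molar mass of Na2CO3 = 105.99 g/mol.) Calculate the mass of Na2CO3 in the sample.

1.511 g

Na2CO3 + 2 HCl → 2 NaCl + H2O + CO2
n(HCl) per titration = 0.03961 × 0.1800 = 7.130 × 10^-3 mol
From the 1:2 ratio, n(Na2CO3) in each aliquot = 1/2 × 7.130 × 10^-3 = 3.565 × 10^-3 mol
n(Na2CO3) in the whole flask = 3.565 × 10^-3 × 200.0/50.00 = 0.01426 mol
mass of Na2CO3 = 0.01426 × 105.99 = 1.511 g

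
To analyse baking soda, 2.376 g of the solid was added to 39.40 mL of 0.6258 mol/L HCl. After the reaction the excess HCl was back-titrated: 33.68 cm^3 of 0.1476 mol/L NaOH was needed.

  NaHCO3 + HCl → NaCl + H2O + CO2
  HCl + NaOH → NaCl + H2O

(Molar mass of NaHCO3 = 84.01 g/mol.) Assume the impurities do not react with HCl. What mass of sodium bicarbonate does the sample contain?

1.654 g

n(HCl) added = 0.03940 × 0.6258 = 0.02466 mol
n(NaOH) used in back-titration = 0.03368 × 0.1476 = 4.971 × 10^-3 mol
n(HCl) left over = 4.971 × 10^-3 mol (1:1 ratio)
n(HCl) consumed by analyte = 0.02466 − 4.971 × 10^-3 = 0.01969 mol
n(NaHCO3) = 0.01969 mol (1:1 ratio)
mass of NaHCO3 = 0.01969 × 84.01 = 1.654 g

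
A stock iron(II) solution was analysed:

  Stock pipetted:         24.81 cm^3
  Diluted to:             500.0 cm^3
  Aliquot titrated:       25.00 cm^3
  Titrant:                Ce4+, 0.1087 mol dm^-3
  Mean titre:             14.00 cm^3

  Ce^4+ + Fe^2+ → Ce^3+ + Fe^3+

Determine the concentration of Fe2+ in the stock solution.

1.227 mol/L

n(Ce4+) = 0.01400 × 0.1087 = 1.522 × 10^-3 mol
n(Fe2+) in the aliquot = 1.522 × 10^-3 mol (1:1 ratio)
[Fe2+]_dilute = 1.522 × 10^-3 / 0.02500 = 0.06087 mol/L
Dilution factor = 500.0 / 24.81 = 20.15
[Fe2+]_stock = 0.06087 × 20.15 = 1.227 mol/L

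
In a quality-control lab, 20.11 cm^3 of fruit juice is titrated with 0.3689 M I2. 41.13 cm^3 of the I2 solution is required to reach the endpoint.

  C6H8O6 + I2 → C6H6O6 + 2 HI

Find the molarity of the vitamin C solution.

0.7545 M

n(I2) = 0.04113 L × 0.3689 mol/L = 0.01517 mol
n(C6H8O6) = 0.01517 mol (1:1 mole ratio)
[C6H8O6] = 0.01517 mol / 0.02011 L = 0.7545 mol/L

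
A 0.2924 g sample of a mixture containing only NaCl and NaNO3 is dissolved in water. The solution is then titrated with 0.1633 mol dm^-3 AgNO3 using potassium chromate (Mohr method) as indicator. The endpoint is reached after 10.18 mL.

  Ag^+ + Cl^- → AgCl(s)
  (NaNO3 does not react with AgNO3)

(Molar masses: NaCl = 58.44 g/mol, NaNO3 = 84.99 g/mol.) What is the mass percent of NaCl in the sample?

33.23 %

n(AgNO3) = 0.01018 × 0.1633 = 1.662 × 10^-3 mol
Let x = n(NaCl), y = n(NaNO3).
Titrant: 1x = 1.662 × 10^-3;  mass: 58.44x + 84.99y = 0.2924
Solving, x = 1.662 × 10^-3 mol, y = 2.297 × 10^-3 mol
mass of NaCl = 1.662 × 10^-3 × 58.44 = 0.09715 g
% NaCl = 0.09715 / 0.2924 × 100 = 33.23 %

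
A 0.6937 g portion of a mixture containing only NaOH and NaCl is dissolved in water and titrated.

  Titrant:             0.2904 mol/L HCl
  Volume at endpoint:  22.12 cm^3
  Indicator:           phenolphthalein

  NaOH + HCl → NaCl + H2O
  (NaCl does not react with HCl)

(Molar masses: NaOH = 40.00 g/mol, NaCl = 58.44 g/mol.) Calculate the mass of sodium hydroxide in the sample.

0.2569 g

n(HCl) = 0.02212 × 0.2904 = 6.424 × 10^-3 mol
Let x = n(NaOH), y = n(NaCl).
Titrant: 1x = 6.424 × 10^-3;  mass: 40.00x + 58.44y = 0.6937
Solving, x = 6.424 × 10^-3 mol, y = 7.474 × 10^-3 mol
mass of NaOH = 6.424 × 10^-3 × 40.00 = 0.2569 g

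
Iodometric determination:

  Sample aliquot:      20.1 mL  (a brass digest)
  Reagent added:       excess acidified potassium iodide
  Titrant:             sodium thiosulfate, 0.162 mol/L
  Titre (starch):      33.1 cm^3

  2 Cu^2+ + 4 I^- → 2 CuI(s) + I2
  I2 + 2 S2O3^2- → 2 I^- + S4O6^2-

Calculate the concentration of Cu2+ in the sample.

n(S2O3^2-) = 0.0331 × 0.162 = 5.36 × 10^-3 mol
n(I2) = n(S2O3^2-)/2 = 2.68 × 10^-3 mol
From the 2:1 ratio, n(Cu2+) in the aliquot = 2/1 × 2.68 × 10^-3 = 5.36 × 10^-3 mol
[Cu2+] = 5.36 × 10^-3 / 0.0201 = 0.267 mol/L

0.267 mol/L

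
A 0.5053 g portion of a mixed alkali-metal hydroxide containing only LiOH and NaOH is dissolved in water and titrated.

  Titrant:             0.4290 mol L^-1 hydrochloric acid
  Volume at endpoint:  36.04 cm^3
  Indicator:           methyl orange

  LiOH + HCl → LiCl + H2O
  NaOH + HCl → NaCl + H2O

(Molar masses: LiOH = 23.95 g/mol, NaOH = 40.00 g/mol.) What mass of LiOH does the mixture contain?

n(HCl) = 0.03604 × 0.4290 = 0.01546 mol
Let x = n(LiOH), y = n(NaOH).
Titrant: 1x + 1y = 0.01546;  mass: 23.95x + 40.00y = 0.5053
Solving, x = 7.050 × 10^-3 mol, y = 8.412 × 10^-3 mol
mass of LiOH = 7.050 × 10^-3 × 23.95 = 0.1688 g

0.1688 g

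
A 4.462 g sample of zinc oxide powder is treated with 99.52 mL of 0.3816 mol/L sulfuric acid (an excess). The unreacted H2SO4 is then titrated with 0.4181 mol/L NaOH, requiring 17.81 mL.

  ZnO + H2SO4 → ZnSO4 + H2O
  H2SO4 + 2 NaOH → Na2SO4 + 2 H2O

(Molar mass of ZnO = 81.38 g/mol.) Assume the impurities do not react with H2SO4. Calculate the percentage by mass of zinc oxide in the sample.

n(H2SO4) added = 0.09952 × 0.3816 = 0.03798 mol
n(NaOH) used in back-titration = 0.01781 × 0.4181 = 7.446 × 10^-3 mol
From the 1:2 ratio, n(H2SO4) left over = 1/2 × 7.446 × 10^-3 = 3.723 × 10^-3 mol
n(H2SO4) consumed by analyte = 0.03798 − 3.723 × 10^-3 = 0.03425 mol
n(ZnO) = 0.03425 mol (1:1 ratio)
mass of ZnO = 0.03425 × 81.38 = 2.788 g
% ZnO = 2.788 / 4.462 × 100 = 62.47 %

62.47 %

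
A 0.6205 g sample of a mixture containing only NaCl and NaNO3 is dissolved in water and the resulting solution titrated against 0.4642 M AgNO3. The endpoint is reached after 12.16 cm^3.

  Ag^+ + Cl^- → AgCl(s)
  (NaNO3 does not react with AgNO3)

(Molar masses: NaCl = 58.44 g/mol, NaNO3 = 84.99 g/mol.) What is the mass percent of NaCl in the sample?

n(AgNO3) = 0.01216 × 0.4642 = 5.645 × 10^-3 mol
Let x = n(NaCl), y = n(NaNO3).
Titrant: 1x = 5.645 × 10^-3;  mass: 58.44x + 84.99y = 0.6205
Solving, x = 5.645 × 10^-3 mol, y = 3.420 × 10^-3 mol
mass of NaCl = 5.645 × 10^-3 × 58.44 = 0.3299 g
% NaCl = 0.3299 / 0.6205 × 100 = 53.16 %

53.16 %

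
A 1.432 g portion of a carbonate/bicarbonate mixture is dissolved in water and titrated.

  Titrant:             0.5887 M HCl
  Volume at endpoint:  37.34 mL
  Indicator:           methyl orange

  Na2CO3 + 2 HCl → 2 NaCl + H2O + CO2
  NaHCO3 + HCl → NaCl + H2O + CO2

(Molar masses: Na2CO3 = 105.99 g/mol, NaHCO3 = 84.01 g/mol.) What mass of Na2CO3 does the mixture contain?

0.7086 g

n(HCl) = 0.03734 × 0.5887 = 0.02198 mol
Let x = n(Na2CO3), y = n(NaHCO3).
Titrant: 2x + 1y = 0.02198;  mass: 105.99x + 84.01y = 1.432
Solving, x = 6.686 × 10^-3 mol, y = 8.611 × 10^-3 mol
mass of Na2CO3 = 6.686 × 10^-3 × 105.99 = 0.7086 g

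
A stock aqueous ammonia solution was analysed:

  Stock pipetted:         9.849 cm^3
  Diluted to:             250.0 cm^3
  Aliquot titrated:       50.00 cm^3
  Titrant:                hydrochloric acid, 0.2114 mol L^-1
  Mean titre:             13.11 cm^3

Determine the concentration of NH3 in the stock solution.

1.407 mol/L

NH3 + HCl → NH4Cl
n(HCl) = 0.01311 × 0.2114 = 2.771 × 10^-3 mol
n(NH3) in the aliquot = 2.771 × 10^-3 mol (1:1 ratio)
[NH3]_dilute = 2.771 × 10^-3 / 0.05000 = 0.05543 mol/L
Dilution factor = 250.0 / 9.849 = 25.38
[NH3]_stock = 0.05543 × 25.38 = 1.407 mol/L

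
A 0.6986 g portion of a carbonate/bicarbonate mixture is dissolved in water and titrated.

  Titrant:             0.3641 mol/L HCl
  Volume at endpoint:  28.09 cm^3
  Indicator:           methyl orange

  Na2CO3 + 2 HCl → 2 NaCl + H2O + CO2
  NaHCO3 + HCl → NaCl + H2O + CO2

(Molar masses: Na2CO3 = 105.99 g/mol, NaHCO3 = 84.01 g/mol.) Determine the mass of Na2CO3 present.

n(HCl) = 0.02809 × 0.3641 = 0.01023 mol
Let x = n(Na2CO3), y = n(NaHCO3).
Titrant: 2x + 1y = 0.01023;  mass: 105.99x + 84.01y = 0.6986
Solving, x = 2.589 × 10^-3 mol, y = 5.049 × 10^-3 mol
mass of Na2CO3 = 2.589 × 10^-3 × 105.99 = 0.2744 g

0.2744 g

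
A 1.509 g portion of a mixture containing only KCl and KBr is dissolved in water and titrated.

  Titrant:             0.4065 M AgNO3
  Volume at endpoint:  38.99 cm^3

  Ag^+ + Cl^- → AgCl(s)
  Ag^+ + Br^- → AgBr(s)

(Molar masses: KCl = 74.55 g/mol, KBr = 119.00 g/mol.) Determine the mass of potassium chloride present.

0.6324 g

n(AgNO3) = 0.03899 × 0.4065 = 0.01585 mol
Let x = n(KCl), y = n(KBr).
Titrant: 1x + 1y = 0.01585;  mass: 74.55x + 119.00y = 1.509
Solving, x = 8.483 × 10^-3 mol, y = 7.366 × 10^-3 mol
mass of KCl = 8.483 × 10^-3 × 74.55 = 0.6324 g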